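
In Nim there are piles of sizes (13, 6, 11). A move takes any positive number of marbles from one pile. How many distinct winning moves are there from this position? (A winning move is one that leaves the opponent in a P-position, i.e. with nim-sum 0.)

0

Compute the nim-sum pairwise:
13 XOR 6 = 11
11 XOR 11 = 0
The nim-sum is already 0, so every move leaves a nonzero nim-sum — there are no winning moves.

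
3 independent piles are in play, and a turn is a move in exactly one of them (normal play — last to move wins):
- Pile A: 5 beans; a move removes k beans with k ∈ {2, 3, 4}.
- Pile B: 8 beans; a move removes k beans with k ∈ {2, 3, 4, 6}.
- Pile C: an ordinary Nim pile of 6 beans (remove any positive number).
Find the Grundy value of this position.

4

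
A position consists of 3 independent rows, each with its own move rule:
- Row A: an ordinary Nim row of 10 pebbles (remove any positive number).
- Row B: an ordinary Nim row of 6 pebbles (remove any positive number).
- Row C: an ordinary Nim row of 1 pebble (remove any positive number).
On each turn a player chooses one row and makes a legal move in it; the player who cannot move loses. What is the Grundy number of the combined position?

13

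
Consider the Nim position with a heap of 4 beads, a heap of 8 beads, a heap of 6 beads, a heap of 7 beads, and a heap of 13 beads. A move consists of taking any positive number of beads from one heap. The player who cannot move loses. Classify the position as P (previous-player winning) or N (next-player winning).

Compute the nim-sum pairwise:
4 ^ 8 = 12
12 ^ 6 = 10
10 ^ 7 = 13
13 ^ 13 = 0
The nim-sum is 0, so this is a P-position: the player to move is in a losing position under optimal play.

P-position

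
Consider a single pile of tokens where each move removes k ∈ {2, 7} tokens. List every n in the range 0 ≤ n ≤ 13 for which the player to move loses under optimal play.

0, 1, 4, 5, 9, 10, 13

Compute g(0), g(1), … for moves {2, 7}:
g(0) = mex{} = 0
g(1) = mex{} = 0
g(2) = mex{0} = 1
g(3) = mex{0} = 1
g(4) = mex{1} = 0
g(5) = mex{1} = 0
g(6) = mex{0} = 1
g(7) = mex{0} = 1
g(8) = mex{0,1} = 2
g(9) = mex{1} = 0
g(10) = mex{1,2} = 0
g(11) = mex{0} = 1
g(12) = mex{0} = 1
g(13) = mex{1} = 0
The P-positions (g = 0) in 0..13 are 0, 1, 4, 5, 9, 10, 13.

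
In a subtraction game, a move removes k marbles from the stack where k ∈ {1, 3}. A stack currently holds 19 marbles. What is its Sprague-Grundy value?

Compute g(0), g(1), … for moves {1, 3}:
k:     0  1  2  3  4  5  6  7  8  9 10 11 12 13 14 15 16 17 18 19
g(k):  0  1  0  1  0  1  0  1  0  1  0  1  0  1  0  1  0  1  0  1
So g(19) = 1.

1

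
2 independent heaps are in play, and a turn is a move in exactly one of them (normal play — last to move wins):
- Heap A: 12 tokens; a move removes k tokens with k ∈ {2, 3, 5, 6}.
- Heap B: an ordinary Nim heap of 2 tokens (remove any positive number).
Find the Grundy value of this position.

0

For heap A, compute g(0), g(1), … with moves {2, 3, 5, 6}:
g(0) = mex{} = 0
g(1) = mex{} = 0
g(2) = mex{0} = 1
g(3) = mex{0} = 1
g(4) = mex{0,1} = 2
g(5) = mex{0,1} = 2
g(6) = mex{0,1,2} = 3
g(7) = mex{0,1,2} = 3
g(8) = mex{1,2,3} = 0
g(9) = mex{1,2,3} = 0
g(10) = mex{0,2,3} = 1
g(11) = mex{0,2,3} = 1
g(12) = mex{0,1,3} = 2
So g(12) = 2.
Heap B is a plain Nim heap of size 2, so its Grundy value is 2.
The value of a disjunctive sum is the nim-sum of the parts.
Combined value = 2 ⊕ 2 = 0.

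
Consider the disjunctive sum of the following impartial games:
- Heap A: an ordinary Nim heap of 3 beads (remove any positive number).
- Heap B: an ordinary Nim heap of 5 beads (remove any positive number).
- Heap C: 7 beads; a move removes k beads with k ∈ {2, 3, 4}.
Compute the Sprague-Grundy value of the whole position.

Heap A is a plain Nim heap of size 3, so its Grundy value is 3.
Heap B is a plain Nim heap of size 5, so its Grundy value is 5.
Grundy values for heap C (subtraction set {2, 3, 4}):
k:     0  1  2  3  4  5  6  7
g(k):  0  0  1  1  2  2  0  0
So g(7) = 0.
The value of a disjunctive sum is the nim-sum of the parts.
Combined value = 3 XOR 5 XOR 0 = 6.

6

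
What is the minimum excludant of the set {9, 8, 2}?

0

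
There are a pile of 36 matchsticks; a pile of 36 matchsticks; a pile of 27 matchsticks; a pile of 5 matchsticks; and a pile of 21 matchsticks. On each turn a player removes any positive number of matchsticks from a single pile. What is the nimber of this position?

11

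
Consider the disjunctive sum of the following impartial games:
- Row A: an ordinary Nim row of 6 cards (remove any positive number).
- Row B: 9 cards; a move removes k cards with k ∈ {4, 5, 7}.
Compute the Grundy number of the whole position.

Row A is a plain Nim row of size 6, so its Grundy value is 6.
Build the Grundy sequence for row B with g(k) = mex{g(k−s) : s ∈ {4, 5, 7}, s ≤ k}:
g(0) = mex{} = 0
g(1) = mex{} = 0
g(2) = mex{} = 0
g(3) = mex{} = 0
g(4) = mex{0} = 1
g(5) = mex{0} = 1
g(6) = mex{0} = 1
g(7) = mex{0} = 1
g(8) = mex{0,1} = 2
g(9) = mex{0,1} = 2
So g(9) = 2.
By the Sprague-Grundy theorem, the Grundy value of a sum of independent games is the XOR of the component values.
Combined value = 6 ⊕ 2 = 4.

4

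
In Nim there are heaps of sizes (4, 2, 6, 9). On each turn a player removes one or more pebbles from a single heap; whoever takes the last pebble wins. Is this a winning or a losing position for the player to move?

Compute the nim-sum pairwise:
4 ^ 2 = 6
6 ^ 6 = 0
0 ^ 9 = 9
The nim-sum is 9 ≠ 0, so this is an N-position: the player to move can win.

Winning position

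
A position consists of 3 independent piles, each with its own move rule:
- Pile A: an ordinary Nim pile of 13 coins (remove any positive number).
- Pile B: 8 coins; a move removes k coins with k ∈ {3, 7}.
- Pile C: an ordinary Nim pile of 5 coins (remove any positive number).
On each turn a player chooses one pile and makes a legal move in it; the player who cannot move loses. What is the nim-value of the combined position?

Pile A is a plain Nim pile of size 13, so its Grundy value is 13.
Grundy values for pile B (subtraction set {3, 7}):
k:     0  1  2  3  4  5  6  7  8
g(k):  0  0  0  1  1  1  0  2  2
So g(8) = 2.
Pile C is a plain Nim pile of size 5, so its Grundy value is 5.
The value of a disjunctive sum is the nim-sum of the parts.
Combined value = 13 ⊕ 2 ⊕ 5 = 10.

10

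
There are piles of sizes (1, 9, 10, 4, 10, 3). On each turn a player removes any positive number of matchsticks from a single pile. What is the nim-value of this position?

Nim-sum: 1 ^ 9 ^ 10 ^ 4 ^ 10 ^ 3 = 15.

15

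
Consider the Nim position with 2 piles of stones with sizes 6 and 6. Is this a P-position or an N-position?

Nim-sum: 6 ⊕ 6 = 0.
The nim-sum is 0, so this is a P-position: the player to move is in a losing position under optimal play.

P-position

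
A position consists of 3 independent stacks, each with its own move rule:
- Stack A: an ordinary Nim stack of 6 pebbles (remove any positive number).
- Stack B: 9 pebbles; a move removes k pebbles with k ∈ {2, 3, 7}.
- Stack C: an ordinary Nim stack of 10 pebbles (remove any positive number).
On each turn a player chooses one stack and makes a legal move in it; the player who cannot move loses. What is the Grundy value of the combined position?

14

Stack A is a plain Nim stack of size 6, so its Grundy value is 6.
Grundy values for stack B (subtraction set {2, 3, 7}):
k:     0  1  2  3  4  5  6  7  8  9
g(k):  0  0  1  1  2  0  0  1  1  2
So g(9) = 2.
Stack C is a plain Nim stack of size 10, so its Grundy value is 10.
By the Sprague-Grundy theorem, the Grundy value of a sum of independent games is the XOR of the component values.
Combined value = 6 ⊕ 2 ⊕ 10 = 14.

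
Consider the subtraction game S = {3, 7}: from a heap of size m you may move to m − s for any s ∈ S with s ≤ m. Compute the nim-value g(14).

Grundy values for subtraction set {3, 7}:
g(0) = mex{} = 0
g(1) = mex{} = 0
g(2) = mex{} = 0
g(3) = mex{0} = 1
g(4) = mex{0} = 1
g(5) = mex{0} = 1
g(6) = mex{1} = 0
g(7) = mex{0,1} = 2
g(8) = mex{0,1} = 2
g(9) = mex{0} = 1
g(10) = mex{1,2} = 0
g(11) = mex{1,2} = 0
g(12) = mex{1} = 0
g(13) = mex{0} = 1
g(14) = mex{0,2} = 1
So g(14) = 1.

1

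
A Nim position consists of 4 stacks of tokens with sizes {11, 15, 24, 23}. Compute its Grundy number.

11

Compute the nim-sum pairwise:
11 ⊕ 15 = 4
4 ⊕ 24 = 28
28 ⊕ 23 = 11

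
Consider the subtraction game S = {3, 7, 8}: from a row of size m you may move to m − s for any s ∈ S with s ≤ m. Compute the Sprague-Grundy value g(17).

Compute g(0), g(1), … for moves {3, 7, 8}:
k:     0  1  2  3  4  5  6  7  8  9 10 11 12 13 14 15 16 17
g(k):  0  0  0  1  1  1  0  2  2  1  3  0  0  2  1  1  0  0
So g(17) = 0.

0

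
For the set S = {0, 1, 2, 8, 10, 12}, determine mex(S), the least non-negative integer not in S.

The values 0, 1, 2 are all present; 3 is the first non-negative integer missing from the set.

3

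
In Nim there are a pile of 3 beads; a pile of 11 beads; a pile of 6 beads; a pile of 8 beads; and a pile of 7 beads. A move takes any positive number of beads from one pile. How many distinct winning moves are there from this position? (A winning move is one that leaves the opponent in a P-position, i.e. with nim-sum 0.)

3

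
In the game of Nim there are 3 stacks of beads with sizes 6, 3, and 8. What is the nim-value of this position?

13

Compute the nim-sum pairwise:
6 XOR 3 = 5
5 XOR 8 = 13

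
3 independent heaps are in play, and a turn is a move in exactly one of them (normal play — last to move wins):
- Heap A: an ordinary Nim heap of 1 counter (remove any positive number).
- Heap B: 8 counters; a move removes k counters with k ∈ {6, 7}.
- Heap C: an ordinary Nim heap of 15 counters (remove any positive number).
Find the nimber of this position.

Heap A is a plain Nim heap of size 1, so its Grundy value is 1.
Grundy values for heap B (subtraction set {6, 7}):
k:     0  1  2  3  4  5  6  7  8
g(k):  0  0  0  0  0  0  1  1  1
So g(8) = 1.
Heap C is a plain Nim heap of size 15, so its Grundy value is 15.
By the Sprague-Grundy theorem, the Grundy value of a sum of independent games is the XOR of the component values.
Combined value = 1 XOR 1 XOR 15 = 15.

15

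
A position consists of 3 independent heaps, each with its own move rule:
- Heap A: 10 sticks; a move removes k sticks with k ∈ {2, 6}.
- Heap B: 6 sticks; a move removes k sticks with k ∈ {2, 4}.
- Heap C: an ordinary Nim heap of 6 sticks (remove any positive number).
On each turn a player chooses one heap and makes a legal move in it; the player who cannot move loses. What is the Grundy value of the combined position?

7

For heap A, compute g(0), g(1), … with moves {2, 6}:
k:     0  1  2  3  4  5  6  7  8  9 10
g(k):  0  0  1  1  0  0  1  1  0  0  1
So g(10) = 1.
For heap B, compute g(0), g(1), … with moves {2, 4}:
g(0) = mex{} = 0
g(1) = mex{} = 0
g(2) = mex{0} = 1
g(3) = mex{0} = 1
g(4) = mex{0,1} = 2
g(5) = mex{0,1} = 2
g(6) = mex{1,2} = 0
So g(6) = 0.
Heap C is a plain Nim heap of size 6, so its Grundy value is 6.
By the Sprague-Grundy theorem, the Grundy value of a sum of independent games is the XOR of the component values.
Combined value = 1 XOR 0 XOR 6 = 7.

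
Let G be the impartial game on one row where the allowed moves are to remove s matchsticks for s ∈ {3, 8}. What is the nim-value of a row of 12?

Compute g(0), g(1), … for moves {3, 8}:
g(0) = mex{} = 0
g(1) = mex{} = 0
g(2) = mex{} = 0
g(3) = mex{0} = 1
g(4) = mex{0} = 1
g(5) = mex{0} = 1
g(6) = mex{1} = 0
g(7) = mex{1} = 0
g(8) = mex{0,1} = 2
g(9) = mex{0} = 1
g(10) = mex{0} = 1
g(11) = mex{1,2} = 0
g(12) = mex{1} = 0
So g(12) = 0.

0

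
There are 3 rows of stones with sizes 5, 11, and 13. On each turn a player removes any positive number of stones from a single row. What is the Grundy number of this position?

3

Write each in binary and XOR column by column:
  0101  (5)
  1011  (11)
  1101  (13)
  ----
  0011  (3)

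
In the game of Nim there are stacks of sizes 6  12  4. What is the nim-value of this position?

Compute the nim-sum pairwise:
6 ⊕ 12 = 10
10 ⊕ 4 = 14

14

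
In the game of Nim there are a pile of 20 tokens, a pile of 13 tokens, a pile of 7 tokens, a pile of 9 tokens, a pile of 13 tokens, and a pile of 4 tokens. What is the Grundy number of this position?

Nim-sum: 20 ^ 13 ^ 7 ^ 9 ^ 13 ^ 4 = 30.

30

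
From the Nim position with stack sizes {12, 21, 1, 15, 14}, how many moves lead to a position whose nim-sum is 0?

1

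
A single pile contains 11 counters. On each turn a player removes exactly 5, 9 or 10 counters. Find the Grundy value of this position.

Grundy values for subtraction set {5, 9, 10}:
k:     0  1  2  3  4  5  6  7  8  9 10 11
g(k):  0  0  0  0  0  1  1  1  1  1  2  2
So g(11) = 2.

2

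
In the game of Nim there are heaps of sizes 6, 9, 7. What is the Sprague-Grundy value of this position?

8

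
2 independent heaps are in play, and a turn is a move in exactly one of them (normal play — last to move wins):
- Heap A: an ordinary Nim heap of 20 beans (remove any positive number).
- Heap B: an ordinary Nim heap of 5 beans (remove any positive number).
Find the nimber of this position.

17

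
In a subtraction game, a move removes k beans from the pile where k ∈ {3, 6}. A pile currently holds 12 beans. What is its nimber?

1

Build the Grundy sequence with g(k) = mex{g(k−s) : s ∈ {3, 6}, s ≤ k}:
k:     0  1  2  3  4  5  6  7  8  9 10 11 12
g(k):  0  0  0  1  1  1  2  2  2  0  0  0  1
So g(12) = 1.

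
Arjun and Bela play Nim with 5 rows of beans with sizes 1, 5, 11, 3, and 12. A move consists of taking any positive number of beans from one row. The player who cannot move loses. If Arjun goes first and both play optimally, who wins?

Bela wins

Nim-sum: 1 XOR 5 XOR 11 XOR 3 XOR 12 = 0.
The nim-sum is 0, so this is a P-position: the player to move is in a losing position under optimal play; Arjun is about to move from it and so loses — Bela wins.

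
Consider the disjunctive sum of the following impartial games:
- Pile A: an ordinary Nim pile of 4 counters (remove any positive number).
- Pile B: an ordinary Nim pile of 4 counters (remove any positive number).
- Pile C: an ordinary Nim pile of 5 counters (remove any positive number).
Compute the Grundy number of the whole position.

5

Pile A is a plain Nim pile of size 4, so its Grundy value is 4.
Pile B is a plain Nim pile of size 4, so its Grundy value is 4.
Pile C is a plain Nim pile of size 5, so its Grundy value is 5.
The value of a disjunctive sum is the nim-sum of the parts.
Combined value = 4 XOR 4 XOR 5 = 5.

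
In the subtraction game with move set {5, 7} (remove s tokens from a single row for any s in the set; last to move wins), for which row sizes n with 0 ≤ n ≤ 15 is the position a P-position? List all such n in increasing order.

0, 1, 2, 3, 4, 12, 13, 14, 15

Grundy values for subtraction set {5, 7}:
k:     0  1  2  3  4  5  6  7  8  9 10 11 12 13 14 15
g(k):  0  0  0  0  0  1  1  1  1  1  2  2  0  0  0  0
The P-positions (g = 0) in 0..15 are 0, 1, 2, 3, 4, 12, 13, 14, 15.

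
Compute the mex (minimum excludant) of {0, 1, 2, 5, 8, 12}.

3

The values 0, 1, 2 are all present; 3 is the first non-negative integer missing from the set.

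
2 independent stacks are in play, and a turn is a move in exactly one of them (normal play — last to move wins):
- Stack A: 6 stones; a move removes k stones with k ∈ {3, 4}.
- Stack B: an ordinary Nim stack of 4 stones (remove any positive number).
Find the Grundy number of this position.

For stack A, compute g(0), g(1), … with moves {3, 4}:
g(0) = mex{} = 0
g(1) = mex{} = 0
g(2) = mex{} = 0
g(3) = mex{0} = 1
g(4) = mex{0} = 1
g(5) = mex{0} = 1
g(6) = mex{0,1} = 2
So g(6) = 2.
Stack B is a plain Nim stack of size 4, so its Grundy value is 4.
By the Sprague-Grundy theorem, the Grundy value of a sum of independent games is the XOR of the component values.
Combined value = 2 ⊕ 4 = 6.

6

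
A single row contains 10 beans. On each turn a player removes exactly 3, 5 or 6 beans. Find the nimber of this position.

0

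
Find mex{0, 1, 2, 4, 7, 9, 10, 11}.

The values 0, 1, 2 are all present; 3 is the first non-negative integer missing from the set.

3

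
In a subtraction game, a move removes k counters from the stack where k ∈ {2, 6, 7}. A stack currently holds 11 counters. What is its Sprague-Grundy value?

1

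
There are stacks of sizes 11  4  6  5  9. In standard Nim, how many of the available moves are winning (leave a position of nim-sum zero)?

3

Nim-sum: 11 XOR 4 XOR 6 XOR 5 XOR 9 = 5.
The overall nim-sum is X = 5. A stack of size p has a winning move iff p XOR X < p (reduce it to p XOR X).
  11: 11 XOR 5 = 14 ≥ 11 — no move.
  4: 4 XOR 5 = 1 < 4 — winning move (to 1).
  6: 6 XOR 5 = 3 < 6 — winning move (to 3).
  5: 5 XOR 5 = 0 < 5 — winning move (to 0).
  9: 9 XOR 5 = 12 ≥ 9 — no move.
That gives 3 winning moves.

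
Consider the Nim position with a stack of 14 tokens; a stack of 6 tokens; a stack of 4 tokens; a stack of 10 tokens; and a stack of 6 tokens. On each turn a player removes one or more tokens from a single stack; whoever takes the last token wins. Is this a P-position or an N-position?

P-position

Nim-sum: 14 XOR 6 XOR 4 XOR 10 XOR 6 = 0.
The nim-sum is 0, so this is a P-position: the player to move is in a losing position under optimal play.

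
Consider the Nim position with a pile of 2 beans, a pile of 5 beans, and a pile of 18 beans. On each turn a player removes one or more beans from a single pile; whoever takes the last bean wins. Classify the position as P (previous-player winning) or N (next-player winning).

N-position

Compute the nim-sum pairwise:
2 ⊕ 5 = 7
7 ⊕ 18 = 21
The nim-sum is 21 ≠ 0, so this is an N-position: the player to move can win.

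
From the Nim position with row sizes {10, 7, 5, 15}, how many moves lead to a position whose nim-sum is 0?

3

Bitwise XOR of the heap sizes:
  1010  (10)
  0111  (7)
  0101  (5)
  1111  (15)
  ----
  0111  (7)
The overall nim-sum is X = 7. A row of size p has a winning move iff p XOR X < p (reduce it to p XOR X).
  10: 10 XOR 7 = 13 ≥ 10 — no move.
  7: 7 XOR 7 = 0 < 7 — winning move (to 0).
  5: 5 XOR 7 = 2 < 5 — winning move (to 2).
  15: 15 XOR 7 = 8 < 15 — winning move (to 8).
That gives 3 winning moves.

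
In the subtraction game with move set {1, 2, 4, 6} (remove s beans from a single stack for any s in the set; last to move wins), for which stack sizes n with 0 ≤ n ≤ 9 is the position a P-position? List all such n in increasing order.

0, 3, 8

Build the Grundy sequence with g(k) = mex{g(k−s) : s ∈ {1, 2, 4, 6}, s ≤ k}:
k:     0  1  2  3  4  5  6  7  8  9
g(k):  0  1  2  0  1  2  3  4  0  1
The P-positions (g = 0) in 0..9 are 0, 3, 8.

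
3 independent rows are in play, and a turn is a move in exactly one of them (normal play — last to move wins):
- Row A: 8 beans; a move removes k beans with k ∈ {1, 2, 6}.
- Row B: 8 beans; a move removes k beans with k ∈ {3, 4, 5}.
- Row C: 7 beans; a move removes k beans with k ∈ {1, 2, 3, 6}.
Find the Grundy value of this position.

Build the Grundy sequence for row A with g(k) = mex{g(k−s) : s ∈ {1, 2, 6}, s ≤ k}:
g(0) = mex{} = 0
g(1) = mex{0} = 1
g(2) = mex{0,1} = 2
g(3) = mex{1,2} = 0
g(4) = mex{0,2} = 1
g(5) = mex{0,1} = 2
g(6) = mex{0,1,2} = 3
g(7) = mex{1,2,3} = 0
g(8) = mex{0,2,3} = 1
So g(8) = 1.
Build the Grundy sequence for row B with g(k) = mex{g(k−s) : s ∈ {3, 4, 5}, s ≤ k}:
k:     0  1  2  3  4  5  6  7  8
g(k):  0  0  0  1  1  1  2  2  0
So g(8) = 0.
For row C, compute g(0), g(1), … with moves {1, 2, 3, 6}:
g(0) = mex{} = 0
g(1) = mex{0} = 1
g(2) = mex{0,1} = 2
g(3) = mex{0,1,2} = 3
g(4) = mex{1,2,3} = 0
g(5) = mex{0,2,3} = 1
g(6) = mex{0,1,3} = 2
g(7) = mex{0,1,2} = 3
So g(7) = 3.
By the Sprague-Grundy theorem, the Grundy value of a sum of independent games is the XOR of the component values.
Combined value = 1 ⊕ 0 ⊕ 3 = 2.

2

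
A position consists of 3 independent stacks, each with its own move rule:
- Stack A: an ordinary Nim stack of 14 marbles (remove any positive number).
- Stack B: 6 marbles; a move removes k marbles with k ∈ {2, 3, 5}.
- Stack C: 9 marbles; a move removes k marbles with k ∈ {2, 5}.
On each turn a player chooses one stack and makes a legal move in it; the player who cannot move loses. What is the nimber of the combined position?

Stack A is a plain Nim stack of size 14, so its Grundy value is 14.
For stack B, compute g(0), g(1), … with moves {2, 3, 5}:
g(0) = mex{} = 0
g(1) = mex{} = 0
g(2) = mex{0} = 1
g(3) = mex{0} = 1
g(4) = mex{0,1} = 2
g(5) = mex{0,1} = 2
g(6) = mex{0,1,2} = 3
So g(6) = 3.
Build the Grundy sequence for stack C with g(k) = mex{g(k−s) : s ∈ {2, 5}, s ≤ k}:
k:     0  1  2  3  4  5  6  7  8  9
g(k):  0  0  1  1  0  2  1  0  0  1
So g(9) = 1.
By the Sprague-Grundy theorem, the Grundy value of a sum of independent games is the XOR of the component values.
Combined value = 14 XOR 3 XOR 1 = 12.

12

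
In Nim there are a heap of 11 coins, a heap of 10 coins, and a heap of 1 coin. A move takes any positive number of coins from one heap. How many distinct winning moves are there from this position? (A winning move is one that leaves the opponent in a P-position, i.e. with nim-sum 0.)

0

Bitwise XOR of the heap sizes:
  1011  (11)
  1010  (10)
  0001  (1)
  ----
  0000  (0)
The nim-sum is already 0, so every move leaves a nonzero nim-sum — there are no winning moves.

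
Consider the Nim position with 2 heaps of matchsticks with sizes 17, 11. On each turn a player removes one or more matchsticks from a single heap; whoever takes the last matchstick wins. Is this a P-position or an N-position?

N-position

Compute the nim-sum pairwise:
17 ^ 11 = 26
The nim-sum is 26 ≠ 0, so this is an N-position: the player to move can win.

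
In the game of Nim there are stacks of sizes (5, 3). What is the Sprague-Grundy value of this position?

6

Compute the nim-sum pairwise:
5 XOR 3 = 6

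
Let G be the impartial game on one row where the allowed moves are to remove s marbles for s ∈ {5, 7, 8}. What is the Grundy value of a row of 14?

Grundy values for subtraction set {5, 7, 8}:
k:     0  1  2  3  4  5  6  7  8  9 10 11 12 13 14
g(k):  0  0  0  0  0  1  1  1  1  1  2  2  2  0  0
So g(14) = 0.

0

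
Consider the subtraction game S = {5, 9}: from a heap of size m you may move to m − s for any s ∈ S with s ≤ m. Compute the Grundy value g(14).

0

Grundy values for subtraction set {5, 9}:
k:     0  1  2  3  4  5  6  7  8  9 10 11 12 13 14
g(k):  0  0  0  0  0  1  1  1  1  1  2  2  2  2  0
So g(14) = 0.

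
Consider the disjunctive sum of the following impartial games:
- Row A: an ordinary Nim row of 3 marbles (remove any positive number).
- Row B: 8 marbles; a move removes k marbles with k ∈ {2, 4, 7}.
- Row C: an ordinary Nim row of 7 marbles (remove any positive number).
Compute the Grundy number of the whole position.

5

Row A is a plain Nim row of size 3, so its Grundy value is 3.
For row B, compute g(0), g(1), … with moves {2, 4, 7}:
k:     0  1  2  3  4  5  6  7  8
g(k):  0  0  1  1  2  2  0  3  1
So g(8) = 1.
Row C is a plain Nim row of size 7, so its Grundy value is 7.
The value of a disjunctive sum is the nim-sum of the parts.
Combined value = 3 XOR 1 XOR 7 = 5.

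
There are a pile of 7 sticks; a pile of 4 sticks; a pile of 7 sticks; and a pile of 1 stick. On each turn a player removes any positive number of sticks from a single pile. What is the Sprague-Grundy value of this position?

5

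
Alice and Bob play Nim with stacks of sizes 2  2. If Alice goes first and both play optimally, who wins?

Nim-sum: 2 ^ 2 = 0.
The nim-sum is 0, so this is a P-position: the player to move is in a losing position under optimal play; Alice is about to move from it and so loses — Bob wins.

Bob wins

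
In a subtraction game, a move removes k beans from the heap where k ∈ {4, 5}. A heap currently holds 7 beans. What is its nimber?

1

Compute g(0), g(1), … for moves {4, 5}:
k:     0  1  2  3  4  5  6  7
g(k):  0  0  0  0  1  1  1  1
So g(7) = 1.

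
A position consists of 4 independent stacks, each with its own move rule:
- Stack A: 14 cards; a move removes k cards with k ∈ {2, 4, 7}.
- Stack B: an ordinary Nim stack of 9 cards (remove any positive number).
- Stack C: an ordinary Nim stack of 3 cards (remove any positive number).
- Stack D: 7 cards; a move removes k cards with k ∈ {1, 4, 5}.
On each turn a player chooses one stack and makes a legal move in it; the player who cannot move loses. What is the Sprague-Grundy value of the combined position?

8

Grundy values for stack A (subtraction set {2, 4, 7}):
k:     0  1  2  3  4  5  6  7  8  9 10 11 12 13 14
g(k):  0  0  1  1  2  2  0  3  1  0  2  1  0  2  1
So g(14) = 1.
Stack B is a plain Nim stack of size 9, so its Grundy value is 9.
Stack C is a plain Nim stack of size 3, so its Grundy value is 3.
Grundy values for stack D (subtraction set {1, 4, 5}):
g(0) = mex{} = 0
g(1) = mex{0} = 1
g(2) = mex{1} = 0
g(3) = mex{0} = 1
g(4) = mex{0,1} = 2
g(5) = mex{0,1,2} = 3
g(6) = mex{0,1,3} = 2
g(7) = mex{0,1,2} = 3
So g(7) = 3.
By the Sprague-Grundy theorem, the Grundy value of a sum of independent games is the XOR of the component values.
Combined value = 1 XOR 9 XOR 3 XOR 3 = 8.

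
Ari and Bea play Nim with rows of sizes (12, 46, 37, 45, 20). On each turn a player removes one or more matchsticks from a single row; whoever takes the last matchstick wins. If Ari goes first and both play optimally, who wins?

Compute the nim-sum pairwise:
12 ⊕ 46 = 34
34 ⊕ 37 = 7
7 ⊕ 45 = 42
42 ⊕ 20 = 62
The nim-sum is 62 ≠ 0, so this is an N-position: the player to move can win; Ari has a winning move.

Ari wins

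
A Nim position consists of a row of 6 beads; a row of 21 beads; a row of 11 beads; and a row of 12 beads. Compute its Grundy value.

Bitwise XOR of the heap sizes:
  00110  (6)
  10101  (21)
  01011  (11)
  01100  (12)
  -----
  10100  (20)

20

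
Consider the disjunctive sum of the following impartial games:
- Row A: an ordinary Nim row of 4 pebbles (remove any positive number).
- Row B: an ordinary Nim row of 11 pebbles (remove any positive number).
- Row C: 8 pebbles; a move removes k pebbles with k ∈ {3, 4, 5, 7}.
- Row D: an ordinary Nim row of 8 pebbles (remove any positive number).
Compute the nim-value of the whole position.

5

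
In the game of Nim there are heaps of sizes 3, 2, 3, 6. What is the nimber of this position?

Bitwise XOR of the heap sizes:
  011  (3)
  010  (2)
  011  (3)
  110  (6)
  ---
  100  (4)

4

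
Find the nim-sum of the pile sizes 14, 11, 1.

Nim-sum: 14 ^ 11 ^ 1 = 4.

4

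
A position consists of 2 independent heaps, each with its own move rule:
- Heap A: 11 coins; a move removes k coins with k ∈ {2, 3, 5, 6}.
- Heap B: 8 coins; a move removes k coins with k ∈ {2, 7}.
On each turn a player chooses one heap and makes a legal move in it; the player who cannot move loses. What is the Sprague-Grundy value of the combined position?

3

For heap A, compute g(0), g(1), … with moves {2, 3, 5, 6}:
k:     0  1  2  3  4  5  6  7  8  9 10 11
g(k):  0  0  1  1  2  2  3  3  0  0  1  1
So g(11) = 1.
For heap B, compute g(0), g(1), … with moves {2, 7}:
k:     0  1  2  3  4  5  6  7  8
g(k):  0  0  1  1  0  0  1  1  2
So g(8) = 2.
By the Sprague-Grundy theorem, the Grundy value of a sum of independent games is the XOR of the component values.
Combined value = 1 XOR 2 = 3.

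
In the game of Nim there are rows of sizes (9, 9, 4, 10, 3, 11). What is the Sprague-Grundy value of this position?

6

In binary:
  1001  (9)
  1001  (9)
  0100  (4)
  1010  (10)
  0011  (3)
  1011  (11)
  ----
  0110  (6)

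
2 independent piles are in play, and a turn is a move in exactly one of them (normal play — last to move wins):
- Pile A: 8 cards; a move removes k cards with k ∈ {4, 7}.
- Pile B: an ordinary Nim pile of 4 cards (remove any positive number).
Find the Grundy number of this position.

For pile A, compute g(0), g(1), … with moves {4, 7}:
k:     0  1  2  3  4  5  6  7  8
g(k):  0  0  0  0  1  1  1  1  2
So g(8) = 2.
Pile B is a plain Nim pile of size 4, so its Grundy value is 4.
The value of a disjunctive sum is the nim-sum of the parts.
Combined value = 2 ⊕ 4 = 6.

6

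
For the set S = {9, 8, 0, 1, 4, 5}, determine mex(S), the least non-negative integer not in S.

2

The values 0, 1 are all present; 2 is the first non-negative integer missing from the set.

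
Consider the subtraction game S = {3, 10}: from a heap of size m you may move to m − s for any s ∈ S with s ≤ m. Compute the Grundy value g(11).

Grundy values for subtraction set {3, 10}:
g(0) = mex{} = 0
g(1) = mex{} = 0
g(2) = mex{} = 0
g(3) = mex{0} = 1
g(4) = mex{0} = 1
g(5) = mex{0} = 1
g(6) = mex{1} = 0
g(7) = mex{1} = 0
g(8) = mex{1} = 0
g(9) = mex{0} = 1
g(10) = mex{0} = 1
g(11) = mex{0} = 1
So g(11) = 1.

1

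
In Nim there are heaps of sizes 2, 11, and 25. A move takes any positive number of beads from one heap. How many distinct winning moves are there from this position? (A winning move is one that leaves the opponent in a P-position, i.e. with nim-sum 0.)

1

Write each in binary and XOR column by column:
  00010  (2)
  01011  (11)
  11001  (25)
  -----
  10000  (16)
The overall nim-sum is X = 16. A heap of size p has a winning move iff p XOR X < p (reduce it to p XOR X).
  2: 2 XOR 16 = 18 ≥ 2 — no move.
  11: 11 XOR 16 = 27 ≥ 11 — no move.
  25: 25 XOR 16 = 9 < 25 — winning move (to 9).
That gives 1 winning move.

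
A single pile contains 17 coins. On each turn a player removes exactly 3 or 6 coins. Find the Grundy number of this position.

2

Compute g(0), g(1), … for moves {3, 6}:
k:     0  1  2  3  4  5  6  7  8  9 10 11 12 13 14 15 16 17
g(k):  0  0  0  1  1  1  2  2  2  0  0  0  1  1  1  2  2  2
So g(17) = 2.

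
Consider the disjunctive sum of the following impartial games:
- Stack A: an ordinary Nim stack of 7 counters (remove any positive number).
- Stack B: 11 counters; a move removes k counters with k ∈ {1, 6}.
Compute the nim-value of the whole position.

7

Stack A is a plain Nim stack of size 7, so its Grundy value is 7.
For stack B, compute g(0), g(1), … with moves {1, 6}:
k:     0  1  2  3  4  5  6  7  8  9 10 11
g(k):  0  1  0  1  0  1  2  0  1  0  1  0
So g(11) = 0.
The value of a disjunctive sum is the nim-sum of the parts.
Combined value = 7 ⊕ 0 = 7.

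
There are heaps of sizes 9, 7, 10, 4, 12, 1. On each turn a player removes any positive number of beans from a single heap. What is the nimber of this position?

Bitwise XOR of the heap sizes:
  1001  (9)
  0111  (7)
  1010  (10)
  0100  (4)
  1100  (12)
  0001  (1)
  ----
  1101  (13)

13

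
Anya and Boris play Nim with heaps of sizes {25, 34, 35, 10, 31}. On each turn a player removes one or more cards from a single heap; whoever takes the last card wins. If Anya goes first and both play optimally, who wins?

In binary:
  011001  (25)
  100010  (34)
  100011  (35)
  001010  (10)
  011111  (31)
  ------
  001101  (13)
The nim-sum is 13 ≠ 0, so this is an N-position: the player to move can win; Anya has a winning move.

Anya wins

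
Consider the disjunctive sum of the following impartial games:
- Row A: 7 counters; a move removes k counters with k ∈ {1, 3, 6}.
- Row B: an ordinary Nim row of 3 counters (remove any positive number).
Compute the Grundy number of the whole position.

0

For row A, compute g(0), g(1), … with moves {1, 3, 6}:
g(0) = mex{} = 0
g(1) = mex{0} = 1
g(2) = mex{1} = 0
g(3) = mex{0} = 1
g(4) = mex{1} = 0
g(5) = mex{0} = 1
g(6) = mex{0,1} = 2
g(7) = mex{0,1,2} = 3
So g(7) = 3.
Row B is a plain Nim row of size 3, so its Grundy value is 3.
By the Sprague-Grundy theorem, the Grundy value of a sum of independent games is the XOR of the component values.
Combined value = 3 XOR 3 = 0.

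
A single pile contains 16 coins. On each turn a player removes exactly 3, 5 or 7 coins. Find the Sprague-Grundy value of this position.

2

Build the Grundy sequence with g(k) = mex{g(k−s) : s ∈ {3, 5, 7}, s ≤ k}:
k:     0  1  2  3  4  5  6  7  8  9 10 11 12 13 14 15 16
g(k):  0  0  0  1  1  1  2  2  2  3  0  0  0  1  1  1  2
So g(16) = 2.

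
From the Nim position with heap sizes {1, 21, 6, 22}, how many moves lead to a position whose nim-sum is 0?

Compute the nim-sum pairwise:
1 ⊕ 21 = 20
20 ⊕ 6 = 18
18 ⊕ 22 = 4
The overall nim-sum is X = 4. A heap of size p has a winning move iff p XOR X < p (reduce it to p XOR X).
  1: 1 XOR 4 = 5 ≥ 1 — no move.
  21: 21 XOR 4 = 17 < 21 — winning move (to 17).
  6: 6 XOR 4 = 2 < 6 — winning move (to 2).
  22: 22 XOR 4 = 18 < 22 — winning move (to 18).
That gives 3 winning moves.

3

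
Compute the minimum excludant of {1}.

0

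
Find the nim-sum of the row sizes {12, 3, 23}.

Nim-sum: 12 ⊕ 3 ⊕ 23 = 24.

24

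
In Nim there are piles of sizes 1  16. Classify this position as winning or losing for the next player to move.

Compute the nim-sum pairwise:
1 ⊕ 16 = 17
The nim-sum is 17 ≠ 0, so this is an N-position: the player to move can win.

Winning position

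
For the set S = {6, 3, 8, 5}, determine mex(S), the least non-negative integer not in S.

0 is not in the set, so the mex is 0.

0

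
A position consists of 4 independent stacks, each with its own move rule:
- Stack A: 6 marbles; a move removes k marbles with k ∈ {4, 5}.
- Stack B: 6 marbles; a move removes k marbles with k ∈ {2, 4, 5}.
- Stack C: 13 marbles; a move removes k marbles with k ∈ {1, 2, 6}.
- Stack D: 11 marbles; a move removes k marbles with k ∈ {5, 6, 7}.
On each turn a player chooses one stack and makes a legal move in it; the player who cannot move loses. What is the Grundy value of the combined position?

3

For stack A, compute g(0), g(1), … with moves {4, 5}:
k:     0  1  2  3  4  5  6
g(k):  0  0  0  0  1  1  1
So g(6) = 1.
Grundy values for stack B (subtraction set {2, 4, 5}):
g(0) = mex{} = 0
g(1) = mex{} = 0
g(2) = mex{0} = 1
g(3) = mex{0} = 1
g(4) = mex{0,1} = 2
g(5) = mex{0,1} = 2
g(6) = mex{0,1,2} = 3
So g(6) = 3.
Grundy values for stack C (subtraction set {1, 2, 6}):
k:     0  1  2  3  4  5  6  7  8  9 10 11 12 13
g(k):  0  1  2  0  1  2  3  0  1  2  0  1  2  3
So g(13) = 3.
Build the Grundy sequence for stack D with g(k) = mex{g(k−s) : s ∈ {5, 6, 7}, s ≤ k}:
g(0) = mex{} = 0
g(1) = mex{} = 0
g(2) = mex{} = 0
g(3) = mex{} = 0
g(4) = mex{} = 0
g(5) = mex{0} = 1
g(6) = mex{0} = 1
g(7) = mex{0} = 1
g(8) = mex{0} = 1
g(9) = mex{0} = 1
g(10) = mex{0,1} = 2
g(11) = mex{0,1} = 2
So g(11) = 2.
By the Sprague-Grundy theorem, the Grundy value of a sum of independent games is the XOR of the component values.
Combined value = 1 XOR 3 XOR 3 XOR 2 = 3.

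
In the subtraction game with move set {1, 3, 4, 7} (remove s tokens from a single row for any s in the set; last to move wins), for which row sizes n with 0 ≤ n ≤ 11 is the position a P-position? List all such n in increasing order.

0, 2, 8, 10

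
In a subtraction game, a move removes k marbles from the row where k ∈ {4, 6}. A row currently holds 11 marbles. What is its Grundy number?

Grundy values for subtraction set {4, 6}:
k:     0  1  2  3  4  5  6  7  8  9 10 11
g(k):  0  0  0  0  1  1  1  1  2  2  0  0
So g(11) = 0.

0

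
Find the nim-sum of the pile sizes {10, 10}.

0

Nim-sum: 10 ⊕ 10 = 0.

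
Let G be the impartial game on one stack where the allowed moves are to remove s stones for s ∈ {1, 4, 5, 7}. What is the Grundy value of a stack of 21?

3

Compute g(0), g(1), … for moves {1, 4, 5, 7}:
k:     0  1  2  3  4  5  6  7  8  9 10 11 12 13 14 15 16 17 18 19 20 21
g(k):  0  1  0  1  2  3  2  3  0  1  0  1  2  3  2  3  0  1  0  1  2  3
So g(21) = 3.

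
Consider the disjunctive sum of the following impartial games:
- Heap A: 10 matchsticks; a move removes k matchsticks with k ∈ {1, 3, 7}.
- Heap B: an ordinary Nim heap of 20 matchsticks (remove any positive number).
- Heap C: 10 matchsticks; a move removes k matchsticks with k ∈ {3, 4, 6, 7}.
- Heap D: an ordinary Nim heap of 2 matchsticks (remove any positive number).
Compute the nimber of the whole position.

22

For heap A, compute g(0), g(1), … with moves {1, 3, 7}:
g(0) = mex{} = 0
g(1) = mex{0} = 1
g(2) = mex{1} = 0
g(3) = mex{0} = 1
g(4) = mex{1} = 0
g(5) = mex{0} = 1
g(6) = mex{1} = 0
g(7) = mex{0} = 1
g(8) = mex{1} = 0
g(9) = mex{0} = 1
g(10) = mex{1} = 0
So g(10) = 0.
Heap B is a plain Nim heap of size 20, so its Grundy value is 20.
For heap C, compute g(0), g(1), … with moves {3, 4, 6, 7}:
g(0) = mex{} = 0
g(1) = mex{} = 0
g(2) = mex{} = 0
g(3) = mex{0} = 1
g(4) = mex{0} = 1
g(5) = mex{0} = 1
g(6) = mex{0,1} = 2
g(7) = mex{0,1} = 2
g(8) = mex{0,1} = 2
g(9) = mex{0,1,2} = 3
g(10) = mex{1,2} = 0
So g(10) = 0.
Heap D is a plain Nim heap of size 2, so its Grundy value is 2.
The value of a disjunctive sum is the nim-sum of the parts.
Combined value = 0 ⊕ 20 ⊕ 0 ⊕ 2 = 22.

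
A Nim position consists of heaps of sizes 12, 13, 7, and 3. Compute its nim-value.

Compute the nim-sum pairwise:
12 XOR 13 = 1
1 XOR 7 = 6
6 XOR 3 = 5

5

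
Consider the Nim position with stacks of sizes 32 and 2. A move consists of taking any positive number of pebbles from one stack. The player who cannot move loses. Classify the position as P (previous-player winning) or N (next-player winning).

In binary:
  100000  (32)
  000010  (2)
  ------
  100010  (34)
The nim-sum is 34 ≠ 0, so this is an N-position: the player to move can win.

N-position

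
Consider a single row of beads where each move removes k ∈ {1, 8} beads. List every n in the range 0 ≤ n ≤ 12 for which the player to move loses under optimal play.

Build the Grundy sequence with g(k) = mex{g(k−s) : s ∈ {1, 8}, s ≤ k}:
k:     0  1  2  3  4  5  6  7  8  9 10 11 12
g(k):  0  1  0  1  0  1  0  1  2  0  1  0  1
The P-positions (g = 0) in 0..12 are 0, 2, 4, 6, 9, 11.

0, 2, 4, 6, 9, 11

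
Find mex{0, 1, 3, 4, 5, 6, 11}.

2

The values 0, 1 are all present; 2 is the first non-negative integer missing from the set.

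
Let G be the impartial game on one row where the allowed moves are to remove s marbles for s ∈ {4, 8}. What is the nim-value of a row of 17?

1

Compute g(0), g(1), … for moves {4, 8}:
k:     0  1  2  3  4  5  6  7  8  9 10 11 12 13 14 15 16 17
g(k):  0  0  0  0  1  1  1  1  2  2  2  2  0  0  0  0  1  1
So g(17) = 1.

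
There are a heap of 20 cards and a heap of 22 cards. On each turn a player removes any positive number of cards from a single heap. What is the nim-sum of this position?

Nim-sum: 20 ⊕ 22 = 2.

2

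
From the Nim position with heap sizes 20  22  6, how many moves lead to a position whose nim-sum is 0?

3

In binary:
  10100  (20)
  10110  (22)
  00110  (6)
  -----
  00100  (4)
The overall nim-sum is X = 4. A heap of size p has a winning move iff p XOR X < p (reduce it to p XOR X).
  20: 20 XOR 4 = 16 < 20 — winning move (to 16).
  22: 22 XOR 4 = 18 < 22 — winning move (to 18).
  6: 6 XOR 4 = 2 < 6 — winning move (to 2).
That gives 3 winning moves.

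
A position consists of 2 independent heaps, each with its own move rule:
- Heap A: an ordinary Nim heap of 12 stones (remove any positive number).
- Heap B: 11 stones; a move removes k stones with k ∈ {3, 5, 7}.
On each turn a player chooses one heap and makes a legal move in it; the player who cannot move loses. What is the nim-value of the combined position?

12

Heap A is a plain Nim heap of size 12, so its Grundy value is 12.
Build the Grundy sequence for heap B with g(k) = mex{g(k−s) : s ∈ {3, 5, 7}, s ≤ k}:
g(0) = mex{} = 0
g(1) = mex{} = 0
g(2) = mex{} = 0
g(3) = mex{0} = 1
g(4) = mex{0} = 1
g(5) = mex{0} = 1
g(6) = mex{0,1} = 2
g(7) = mex{0,1} = 2
g(8) = mex{0,1} = 2
g(9) = mex{0,1,2} = 3
g(10) = mex{1,2} = 0
g(11) = mex{1,2} = 0
So g(11) = 0.
By the Sprague-Grundy theorem, the Grundy value of a sum of independent games is the XOR of the component values.
Combined value = 12 ⊕ 0 = 12.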